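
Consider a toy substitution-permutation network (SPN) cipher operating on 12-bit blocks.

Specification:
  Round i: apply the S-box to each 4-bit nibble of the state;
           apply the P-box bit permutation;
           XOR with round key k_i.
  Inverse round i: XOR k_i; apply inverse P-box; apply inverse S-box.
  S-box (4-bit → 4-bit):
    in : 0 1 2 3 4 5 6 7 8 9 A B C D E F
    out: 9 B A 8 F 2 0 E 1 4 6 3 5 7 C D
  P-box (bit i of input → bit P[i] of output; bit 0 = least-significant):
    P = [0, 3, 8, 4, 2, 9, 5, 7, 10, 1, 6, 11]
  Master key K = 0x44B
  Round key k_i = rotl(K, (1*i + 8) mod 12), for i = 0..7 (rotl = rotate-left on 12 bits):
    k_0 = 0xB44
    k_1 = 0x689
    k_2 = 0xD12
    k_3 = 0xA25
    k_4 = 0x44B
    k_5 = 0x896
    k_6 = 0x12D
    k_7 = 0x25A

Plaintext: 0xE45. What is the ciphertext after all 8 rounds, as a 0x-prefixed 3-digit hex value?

0x6BC

s_0 = plaintext = 0xE45
s_1 = Round(s_0, k_0) = 0x1A8
s_2 = Round(s_1, k_1) = 0x8AA
s_3 = Round(s_2, k_2) = 0xA3A
s_4 = Round(s_3, k_3) = 0xBEF
s_5 = Round(s_4, k_4) = 0x1F8
s_6 = Round(s_5, k_5) = 0x431
s_7 = Round(s_6, k_6) = 0xDF6
s_8 = Round(s_7, k_7) = 0x6BC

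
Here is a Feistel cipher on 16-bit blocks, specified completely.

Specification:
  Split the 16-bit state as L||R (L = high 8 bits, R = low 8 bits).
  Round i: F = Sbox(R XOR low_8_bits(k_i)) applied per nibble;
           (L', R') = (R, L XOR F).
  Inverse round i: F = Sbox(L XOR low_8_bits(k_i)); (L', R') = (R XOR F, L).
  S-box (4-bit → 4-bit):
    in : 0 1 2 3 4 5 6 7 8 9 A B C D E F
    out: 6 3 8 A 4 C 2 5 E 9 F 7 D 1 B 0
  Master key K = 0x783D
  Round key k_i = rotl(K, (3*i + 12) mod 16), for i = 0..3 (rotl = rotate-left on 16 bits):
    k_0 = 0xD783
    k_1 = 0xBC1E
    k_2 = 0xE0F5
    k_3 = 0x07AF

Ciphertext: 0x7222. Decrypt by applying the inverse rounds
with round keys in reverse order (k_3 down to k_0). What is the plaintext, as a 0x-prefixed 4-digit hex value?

0x7748

s_0 = ciphertext = 0x7222
s_1 = InvRound(s_0, k_3) = 0x3372
s_2 = InvRound(s_1, k_2) = 0xA033
s_3 = InvRound(s_2, k_1) = 0x48A0
s_4 = InvRound(s_3, k_0) = 0x7748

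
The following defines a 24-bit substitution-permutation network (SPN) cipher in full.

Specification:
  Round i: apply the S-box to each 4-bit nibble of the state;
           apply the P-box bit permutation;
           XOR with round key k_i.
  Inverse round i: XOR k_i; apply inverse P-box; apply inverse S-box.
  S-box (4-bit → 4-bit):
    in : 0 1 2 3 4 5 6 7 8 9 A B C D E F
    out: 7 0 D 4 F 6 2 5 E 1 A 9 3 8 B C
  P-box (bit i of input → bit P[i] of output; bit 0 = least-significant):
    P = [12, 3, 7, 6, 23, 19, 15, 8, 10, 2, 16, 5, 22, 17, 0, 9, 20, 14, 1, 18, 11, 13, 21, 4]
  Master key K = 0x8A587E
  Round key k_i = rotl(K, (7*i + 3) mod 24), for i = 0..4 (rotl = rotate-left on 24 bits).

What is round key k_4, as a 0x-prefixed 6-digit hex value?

K = 0x8A587E
k_0 = rotl(K, (7*0+3) mod 24) = rotl(K, 3) = 0x52C3F4
k_1 = rotl(K, (7*1+3) mod 24) = rotl(K, 10) = 0x61FA29
k_2 = rotl(K, (7*2+3) mod 24) = rotl(K, 17) = 0xFD14B0
k_3 = rotl(K, (7*3+3) mod 24) = rotl(K, 0) = 0x8A587E
k_4 = rotl(K, (7*4+3) mod 24) = rotl(K, 7) = 0x2C3F45

0x2C3F45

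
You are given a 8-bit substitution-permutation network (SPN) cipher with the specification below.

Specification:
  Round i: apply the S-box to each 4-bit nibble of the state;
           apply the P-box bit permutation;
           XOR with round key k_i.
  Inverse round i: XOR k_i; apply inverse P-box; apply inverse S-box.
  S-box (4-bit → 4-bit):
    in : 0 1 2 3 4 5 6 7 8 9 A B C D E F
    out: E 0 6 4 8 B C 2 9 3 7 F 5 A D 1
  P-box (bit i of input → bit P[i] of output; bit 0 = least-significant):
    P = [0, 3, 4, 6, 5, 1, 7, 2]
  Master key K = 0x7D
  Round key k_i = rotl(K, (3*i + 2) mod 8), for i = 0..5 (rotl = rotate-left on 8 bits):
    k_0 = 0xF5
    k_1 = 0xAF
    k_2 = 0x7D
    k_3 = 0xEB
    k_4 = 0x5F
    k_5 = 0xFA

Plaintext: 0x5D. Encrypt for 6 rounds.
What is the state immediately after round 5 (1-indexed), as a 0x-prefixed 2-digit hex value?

0xC7

s_0 = plaintext = 0x5D
s_1 = Round(s_0, k_0) = 0x9B
s_2 = Round(s_1, k_1) = 0xD4
s_3 = Round(s_2, k_2) = 0x3B
s_4 = Round(s_3, k_3) = 0x32
s_5 = Round(s_4, k_4) = 0xC7
s_6 = Round(s_5, k_5) = 0x52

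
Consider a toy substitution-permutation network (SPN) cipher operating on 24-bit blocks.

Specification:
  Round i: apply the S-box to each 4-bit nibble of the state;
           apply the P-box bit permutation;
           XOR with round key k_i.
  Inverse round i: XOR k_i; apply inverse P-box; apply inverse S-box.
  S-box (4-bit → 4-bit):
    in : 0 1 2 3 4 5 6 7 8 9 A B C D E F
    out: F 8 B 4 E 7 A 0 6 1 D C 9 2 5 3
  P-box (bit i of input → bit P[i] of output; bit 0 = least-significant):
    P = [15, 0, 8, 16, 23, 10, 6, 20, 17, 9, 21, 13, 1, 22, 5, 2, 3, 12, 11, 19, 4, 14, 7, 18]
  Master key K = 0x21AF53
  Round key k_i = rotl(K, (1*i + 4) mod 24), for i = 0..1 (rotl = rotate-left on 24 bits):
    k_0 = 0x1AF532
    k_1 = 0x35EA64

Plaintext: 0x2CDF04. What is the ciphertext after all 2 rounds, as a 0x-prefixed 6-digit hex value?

0x22D558

s_0 = plaintext = 0x2CDF04
s_1 = Round(s_0, k_0) = 0xC5B26B
s_2 = Round(s_1, k_1) = 0x22D558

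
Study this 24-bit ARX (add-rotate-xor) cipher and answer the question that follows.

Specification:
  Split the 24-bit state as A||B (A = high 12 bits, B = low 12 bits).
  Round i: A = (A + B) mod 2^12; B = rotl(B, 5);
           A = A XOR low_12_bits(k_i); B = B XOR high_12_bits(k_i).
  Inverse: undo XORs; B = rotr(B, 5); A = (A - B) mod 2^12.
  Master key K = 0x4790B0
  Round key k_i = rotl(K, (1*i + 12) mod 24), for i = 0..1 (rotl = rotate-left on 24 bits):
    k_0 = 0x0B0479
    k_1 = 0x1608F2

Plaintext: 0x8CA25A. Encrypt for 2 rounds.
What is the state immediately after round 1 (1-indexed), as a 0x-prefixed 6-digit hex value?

s_0 = plaintext = 0x8CA25A
s_1 = Round(s_0, k_0) = 0xF5DBF4
s_2 = Round(s_1, k_1) = 0x3A3FF7

0xF5DBF4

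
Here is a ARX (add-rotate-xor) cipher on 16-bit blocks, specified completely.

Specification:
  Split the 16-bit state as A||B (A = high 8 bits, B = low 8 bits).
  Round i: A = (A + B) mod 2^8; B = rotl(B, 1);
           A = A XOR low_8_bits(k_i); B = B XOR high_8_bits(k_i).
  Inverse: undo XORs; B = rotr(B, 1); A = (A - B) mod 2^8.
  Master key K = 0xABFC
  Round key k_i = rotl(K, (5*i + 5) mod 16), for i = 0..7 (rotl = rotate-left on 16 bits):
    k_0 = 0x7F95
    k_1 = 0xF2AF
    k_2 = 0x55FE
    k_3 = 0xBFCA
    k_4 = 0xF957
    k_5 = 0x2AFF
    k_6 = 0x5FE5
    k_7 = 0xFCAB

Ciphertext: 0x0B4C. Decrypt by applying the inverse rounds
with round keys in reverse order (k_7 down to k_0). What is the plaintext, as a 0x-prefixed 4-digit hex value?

s_0 = ciphertext = 0x0B4C
s_1 = InvRound(s_0, k_7) = 0x4858
s_2 = InvRound(s_1, k_6) = 0x2A83
s_3 = InvRound(s_2, k_5) = 0x01D4
s_4 = InvRound(s_3, k_4) = 0xC096
s_5 = InvRound(s_4, k_3) = 0x7694
s_6 = InvRound(s_5, k_2) = 0xA8E0
s_7 = InvRound(s_6, k_1) = 0xFE09
s_8 = InvRound(s_7, k_0) = 0x303B

0x303B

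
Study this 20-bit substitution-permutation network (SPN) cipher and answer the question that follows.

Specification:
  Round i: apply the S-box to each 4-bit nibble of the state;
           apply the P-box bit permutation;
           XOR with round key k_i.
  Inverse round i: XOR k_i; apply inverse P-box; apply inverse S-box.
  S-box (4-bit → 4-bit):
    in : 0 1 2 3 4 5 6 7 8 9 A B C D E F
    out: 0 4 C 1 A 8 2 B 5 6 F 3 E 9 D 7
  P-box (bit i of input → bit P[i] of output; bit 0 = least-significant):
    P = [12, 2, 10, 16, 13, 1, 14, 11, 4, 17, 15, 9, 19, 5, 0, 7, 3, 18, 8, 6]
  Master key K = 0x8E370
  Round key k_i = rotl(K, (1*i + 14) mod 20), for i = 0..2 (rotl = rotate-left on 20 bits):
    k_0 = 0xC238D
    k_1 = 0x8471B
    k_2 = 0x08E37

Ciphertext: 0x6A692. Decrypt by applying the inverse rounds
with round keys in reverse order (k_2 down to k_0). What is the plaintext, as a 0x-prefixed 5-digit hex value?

s_0 = ciphertext = 0x6A692
s_1 = InvRound(s_0, k_2) = 0x6C6D6
s_2 = InvRound(s_1, k_1) = 0xAE906
s_3 = InvRound(s_2, k_0) = 0xB2CC0

0xB2CC0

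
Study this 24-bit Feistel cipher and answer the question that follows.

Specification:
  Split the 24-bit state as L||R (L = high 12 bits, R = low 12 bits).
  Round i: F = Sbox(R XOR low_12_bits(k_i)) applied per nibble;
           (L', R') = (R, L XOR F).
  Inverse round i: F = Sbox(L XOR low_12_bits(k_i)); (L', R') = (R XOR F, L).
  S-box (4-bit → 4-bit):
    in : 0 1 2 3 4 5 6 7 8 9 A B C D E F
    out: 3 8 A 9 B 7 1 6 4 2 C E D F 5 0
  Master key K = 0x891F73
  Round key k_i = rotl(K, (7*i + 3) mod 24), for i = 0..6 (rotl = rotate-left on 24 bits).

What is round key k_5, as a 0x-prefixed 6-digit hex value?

0xDCE247

K = 0x891F73
k_0 = rotl(K, (7*0+3) mod 24) = rotl(K, 3) = 0x48FB9C
k_1 = rotl(K, (7*1+3) mod 24) = rotl(K, 10) = 0x7DCE24
k_2 = rotl(K, (7*2+3) mod 24) = rotl(K, 17) = 0xE7123E
k_3 = rotl(K, (7*3+3) mod 24) = rotl(K, 0) = 0x891F73
k_4 = rotl(K, (7*4+3) mod 24) = rotl(K, 7) = 0x8FB9C4
k_5 = rotl(K, (7*5+3) mod 24) = rotl(K, 14) = 0xDCE247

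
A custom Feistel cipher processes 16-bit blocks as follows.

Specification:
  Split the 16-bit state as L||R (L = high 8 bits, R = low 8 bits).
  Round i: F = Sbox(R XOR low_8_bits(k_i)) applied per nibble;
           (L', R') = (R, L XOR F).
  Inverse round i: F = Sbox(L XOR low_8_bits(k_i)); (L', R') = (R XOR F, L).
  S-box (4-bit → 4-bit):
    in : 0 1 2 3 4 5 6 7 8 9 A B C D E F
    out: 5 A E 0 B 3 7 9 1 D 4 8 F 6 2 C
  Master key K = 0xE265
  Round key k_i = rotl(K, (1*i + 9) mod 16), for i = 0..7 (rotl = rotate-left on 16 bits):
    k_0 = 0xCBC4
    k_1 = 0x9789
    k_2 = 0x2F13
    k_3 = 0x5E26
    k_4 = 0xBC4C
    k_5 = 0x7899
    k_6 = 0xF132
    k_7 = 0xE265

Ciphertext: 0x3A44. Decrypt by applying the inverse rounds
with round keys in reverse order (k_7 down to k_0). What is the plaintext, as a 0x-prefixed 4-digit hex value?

s_0 = ciphertext = 0x3A44
s_1 = InvRound(s_0, k_7) = 0x783A
s_2 = InvRound(s_1, k_6) = 0x8E78
s_3 = InvRound(s_2, k_5) = 0xD18E
s_4 = InvRound(s_3, k_4) = 0x58D1
s_5 = InvRound(s_4, k_3) = 0x4358
s_6 = InvRound(s_5, k_2) = 0x6D43
s_7 = InvRound(s_6, k_1) = 0x686D
s_8 = InvRound(s_7, k_0) = 0x2268

0x2268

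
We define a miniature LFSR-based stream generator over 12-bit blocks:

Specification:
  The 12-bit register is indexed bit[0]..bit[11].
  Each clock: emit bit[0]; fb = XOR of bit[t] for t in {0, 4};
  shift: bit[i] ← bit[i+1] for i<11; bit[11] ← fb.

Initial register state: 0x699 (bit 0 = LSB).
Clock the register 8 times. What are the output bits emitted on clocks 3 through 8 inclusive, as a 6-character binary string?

reg_0 = 0x699
clock 1: out=1, reg = 0x34C
clock 2: out=0, reg = 0x1A6
clock 3: out=0, reg = 0x0D3
clock 4: out=1, reg = 0x069
clock 5: out=1, reg = 0x834
clock 6: out=0, reg = 0xC1A
clock 7: out=0, reg = 0xE0D
clock 8: out=1, reg = 0xF06

011001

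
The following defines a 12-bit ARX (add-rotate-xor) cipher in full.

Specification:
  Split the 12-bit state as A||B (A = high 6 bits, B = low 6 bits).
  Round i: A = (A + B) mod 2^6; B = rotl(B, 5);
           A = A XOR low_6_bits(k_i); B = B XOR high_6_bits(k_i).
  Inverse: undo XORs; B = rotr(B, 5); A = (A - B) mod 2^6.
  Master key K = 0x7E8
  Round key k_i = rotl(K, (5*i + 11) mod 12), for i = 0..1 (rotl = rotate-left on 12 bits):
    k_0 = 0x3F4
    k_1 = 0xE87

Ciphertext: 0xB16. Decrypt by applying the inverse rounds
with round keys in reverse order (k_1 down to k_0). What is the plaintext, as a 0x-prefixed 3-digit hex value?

s_0 = ciphertext = 0xB16
s_1 = InvRound(s_0, k_1) = 0x499
s_2 = InvRound(s_1, k_0) = 0xEAC

0xEAC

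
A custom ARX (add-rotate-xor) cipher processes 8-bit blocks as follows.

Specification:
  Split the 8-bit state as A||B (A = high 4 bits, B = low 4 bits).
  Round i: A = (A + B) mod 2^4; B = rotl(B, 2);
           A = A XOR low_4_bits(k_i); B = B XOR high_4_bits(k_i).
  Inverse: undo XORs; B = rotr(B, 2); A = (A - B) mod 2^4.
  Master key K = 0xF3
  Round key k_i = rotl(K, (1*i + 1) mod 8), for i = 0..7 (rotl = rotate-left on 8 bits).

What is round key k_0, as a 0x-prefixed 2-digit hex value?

K = 0xF3
k_0 = rotl(K, (1*0+1) mod 8) = rotl(K, 1) = 0xE7

0xE7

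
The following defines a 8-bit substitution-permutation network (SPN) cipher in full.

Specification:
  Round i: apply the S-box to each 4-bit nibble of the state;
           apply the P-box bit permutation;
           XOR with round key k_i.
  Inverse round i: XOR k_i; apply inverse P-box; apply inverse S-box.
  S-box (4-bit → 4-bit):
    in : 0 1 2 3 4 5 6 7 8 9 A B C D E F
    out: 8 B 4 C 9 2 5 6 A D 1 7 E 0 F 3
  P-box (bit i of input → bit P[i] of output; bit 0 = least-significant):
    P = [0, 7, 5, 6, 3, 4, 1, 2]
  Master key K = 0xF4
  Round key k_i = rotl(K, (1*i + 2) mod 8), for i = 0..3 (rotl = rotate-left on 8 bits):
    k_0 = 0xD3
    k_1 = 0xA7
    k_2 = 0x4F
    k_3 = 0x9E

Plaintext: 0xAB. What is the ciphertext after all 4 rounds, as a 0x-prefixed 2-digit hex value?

s_0 = plaintext = 0xAB
s_1 = Round(s_0, k_0) = 0x7A
s_2 = Round(s_1, k_1) = 0xB4
s_3 = Round(s_2, k_2) = 0x14
s_4 = Round(s_3, k_3) = 0xC3

0xC3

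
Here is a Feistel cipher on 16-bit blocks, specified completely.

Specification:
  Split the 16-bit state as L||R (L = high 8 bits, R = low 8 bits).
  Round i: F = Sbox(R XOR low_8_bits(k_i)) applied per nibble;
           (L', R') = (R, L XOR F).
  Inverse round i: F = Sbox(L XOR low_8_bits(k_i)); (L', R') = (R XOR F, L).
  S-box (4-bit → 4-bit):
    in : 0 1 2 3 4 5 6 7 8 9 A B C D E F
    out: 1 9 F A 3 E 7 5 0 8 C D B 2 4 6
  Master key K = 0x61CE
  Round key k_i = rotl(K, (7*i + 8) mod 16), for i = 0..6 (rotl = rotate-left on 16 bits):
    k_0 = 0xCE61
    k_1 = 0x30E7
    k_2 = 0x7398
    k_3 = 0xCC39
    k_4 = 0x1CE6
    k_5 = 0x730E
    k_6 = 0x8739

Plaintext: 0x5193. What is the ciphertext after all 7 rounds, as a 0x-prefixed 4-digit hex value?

0xA2EF

s_0 = plaintext = 0x5193
s_1 = Round(s_0, k_0) = 0x933E
s_2 = Round(s_1, k_1) = 0x3EBB
s_3 = Round(s_2, k_2) = 0xBBC4
s_4 = Round(s_3, k_3) = 0xC4D9
s_5 = Round(s_4, k_4) = 0xD962
s_6 = Round(s_5, k_5) = 0x62A2
s_7 = Round(s_6, k_6) = 0xA2EF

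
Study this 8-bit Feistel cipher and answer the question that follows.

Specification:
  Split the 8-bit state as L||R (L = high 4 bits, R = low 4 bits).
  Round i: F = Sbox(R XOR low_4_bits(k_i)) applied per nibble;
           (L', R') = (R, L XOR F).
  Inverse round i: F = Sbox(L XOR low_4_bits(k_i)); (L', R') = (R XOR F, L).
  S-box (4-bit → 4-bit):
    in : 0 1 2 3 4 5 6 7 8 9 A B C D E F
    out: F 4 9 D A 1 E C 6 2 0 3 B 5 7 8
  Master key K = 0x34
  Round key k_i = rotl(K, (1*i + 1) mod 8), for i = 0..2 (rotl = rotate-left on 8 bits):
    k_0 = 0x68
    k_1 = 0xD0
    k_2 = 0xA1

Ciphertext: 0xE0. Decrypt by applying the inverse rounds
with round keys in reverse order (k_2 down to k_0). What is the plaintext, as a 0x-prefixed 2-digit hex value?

s_0 = ciphertext = 0xE0
s_1 = InvRound(s_0, k_2) = 0x8E
s_2 = InvRound(s_1, k_1) = 0x88
s_3 = InvRound(s_2, k_0) = 0x78

0x78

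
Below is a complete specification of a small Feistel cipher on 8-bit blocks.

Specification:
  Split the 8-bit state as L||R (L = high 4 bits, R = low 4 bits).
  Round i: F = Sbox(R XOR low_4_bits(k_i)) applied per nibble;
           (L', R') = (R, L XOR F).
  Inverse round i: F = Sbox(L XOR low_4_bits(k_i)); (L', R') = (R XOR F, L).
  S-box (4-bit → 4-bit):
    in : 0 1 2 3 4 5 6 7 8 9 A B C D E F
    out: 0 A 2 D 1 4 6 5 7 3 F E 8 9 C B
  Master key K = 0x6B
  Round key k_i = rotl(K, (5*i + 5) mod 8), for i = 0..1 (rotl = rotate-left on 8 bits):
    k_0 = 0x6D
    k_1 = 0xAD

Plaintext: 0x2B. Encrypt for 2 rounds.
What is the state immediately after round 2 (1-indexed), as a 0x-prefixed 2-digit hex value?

0x48

s_0 = plaintext = 0x2B
s_1 = Round(s_0, k_0) = 0xB4
s_2 = Round(s_1, k_1) = 0x48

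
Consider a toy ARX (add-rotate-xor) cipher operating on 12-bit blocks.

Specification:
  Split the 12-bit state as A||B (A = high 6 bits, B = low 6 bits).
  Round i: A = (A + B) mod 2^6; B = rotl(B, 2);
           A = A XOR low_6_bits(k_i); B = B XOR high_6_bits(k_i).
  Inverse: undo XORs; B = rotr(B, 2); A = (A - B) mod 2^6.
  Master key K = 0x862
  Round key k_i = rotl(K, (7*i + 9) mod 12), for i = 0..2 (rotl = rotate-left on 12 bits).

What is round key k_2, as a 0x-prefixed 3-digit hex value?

0x431

K = 0x862
k_0 = rotl(K, (7*0+9) mod 12) = rotl(K, 9) = 0x50C
k_1 = rotl(K, (7*1+9) mod 12) = rotl(K, 4) = 0x628
k_2 = rotl(K, (7*2+9) mod 12) = rotl(K, 11) = 0x431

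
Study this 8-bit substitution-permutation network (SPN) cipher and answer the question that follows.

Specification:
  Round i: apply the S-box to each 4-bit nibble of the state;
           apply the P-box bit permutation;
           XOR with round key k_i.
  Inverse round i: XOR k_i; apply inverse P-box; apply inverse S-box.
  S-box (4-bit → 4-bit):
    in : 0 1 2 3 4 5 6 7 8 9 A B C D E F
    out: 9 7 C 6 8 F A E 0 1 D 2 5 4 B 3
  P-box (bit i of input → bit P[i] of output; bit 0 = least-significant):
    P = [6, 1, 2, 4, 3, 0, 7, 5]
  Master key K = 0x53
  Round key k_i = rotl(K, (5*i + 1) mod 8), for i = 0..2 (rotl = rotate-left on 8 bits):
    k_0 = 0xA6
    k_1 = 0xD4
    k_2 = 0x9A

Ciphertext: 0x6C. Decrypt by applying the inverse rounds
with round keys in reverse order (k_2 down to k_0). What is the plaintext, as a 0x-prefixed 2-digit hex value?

0xD5

s_0 = ciphertext = 0x6C
s_1 = InvRound(s_0, k_2) = 0x25
s_2 = InvRound(s_1, k_1) = 0x70
s_3 = InvRound(s_2, k_0) = 0xD5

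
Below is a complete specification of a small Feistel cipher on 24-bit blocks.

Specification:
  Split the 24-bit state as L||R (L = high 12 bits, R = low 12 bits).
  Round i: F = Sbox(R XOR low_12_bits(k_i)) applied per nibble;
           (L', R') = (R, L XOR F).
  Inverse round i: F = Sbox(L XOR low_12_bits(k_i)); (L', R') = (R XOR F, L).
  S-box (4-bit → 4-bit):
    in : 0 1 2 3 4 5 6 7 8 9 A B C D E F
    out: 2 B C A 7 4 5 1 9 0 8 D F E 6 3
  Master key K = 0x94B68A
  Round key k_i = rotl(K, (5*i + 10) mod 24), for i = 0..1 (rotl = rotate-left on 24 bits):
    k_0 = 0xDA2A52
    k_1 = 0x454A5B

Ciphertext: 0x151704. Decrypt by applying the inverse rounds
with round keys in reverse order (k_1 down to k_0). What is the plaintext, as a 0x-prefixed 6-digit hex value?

s_0 = ciphertext = 0x151704
s_1 = InvRound(s_0, k_1) = 0xA2C151
s_2 = InvRound(s_1, k_0) = 0x347A2C

0x347A2C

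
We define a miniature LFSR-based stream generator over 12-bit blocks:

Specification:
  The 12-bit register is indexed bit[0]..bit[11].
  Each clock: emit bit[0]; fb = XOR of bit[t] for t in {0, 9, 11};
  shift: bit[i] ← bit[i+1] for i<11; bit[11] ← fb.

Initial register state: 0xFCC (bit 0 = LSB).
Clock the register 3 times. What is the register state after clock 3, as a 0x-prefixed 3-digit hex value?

0xDF9

reg_0 = 0xFCC
clock 1: out=0, reg = 0x7E6
clock 2: out=0, reg = 0xBF3
clock 3: out=1, reg = 0xDF9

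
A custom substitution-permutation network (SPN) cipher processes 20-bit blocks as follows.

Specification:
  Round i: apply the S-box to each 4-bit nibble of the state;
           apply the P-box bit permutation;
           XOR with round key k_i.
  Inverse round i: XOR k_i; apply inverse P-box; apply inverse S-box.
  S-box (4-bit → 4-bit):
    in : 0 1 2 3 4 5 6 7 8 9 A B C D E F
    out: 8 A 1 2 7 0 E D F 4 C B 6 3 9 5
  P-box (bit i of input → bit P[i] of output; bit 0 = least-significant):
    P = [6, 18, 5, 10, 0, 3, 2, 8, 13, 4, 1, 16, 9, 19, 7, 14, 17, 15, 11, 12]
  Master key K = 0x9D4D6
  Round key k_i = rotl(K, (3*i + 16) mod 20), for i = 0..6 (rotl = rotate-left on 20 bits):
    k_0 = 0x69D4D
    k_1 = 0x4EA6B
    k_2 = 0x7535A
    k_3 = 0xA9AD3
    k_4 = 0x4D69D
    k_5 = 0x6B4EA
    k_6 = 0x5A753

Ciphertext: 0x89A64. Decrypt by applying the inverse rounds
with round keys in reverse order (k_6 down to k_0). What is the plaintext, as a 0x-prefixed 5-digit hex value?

0xCC49C

s_0 = ciphertext = 0x89A64
s_1 = InvRound(s_0, k_6) = 0xA3876
s_2 = InvRound(s_1, k_5) = 0xCC3C1
s_3 = InvRound(s_2, k_4) = 0x0336E
s_4 = InvRound(s_3, k_3) = 0x4CD89
s_5 = InvRound(s_4, k_2) = 0x8F62E
s_6 = InvRound(s_5, k_1) = 0xA35FB
s_7 = InvRound(s_6, k_0) = 0xCC49C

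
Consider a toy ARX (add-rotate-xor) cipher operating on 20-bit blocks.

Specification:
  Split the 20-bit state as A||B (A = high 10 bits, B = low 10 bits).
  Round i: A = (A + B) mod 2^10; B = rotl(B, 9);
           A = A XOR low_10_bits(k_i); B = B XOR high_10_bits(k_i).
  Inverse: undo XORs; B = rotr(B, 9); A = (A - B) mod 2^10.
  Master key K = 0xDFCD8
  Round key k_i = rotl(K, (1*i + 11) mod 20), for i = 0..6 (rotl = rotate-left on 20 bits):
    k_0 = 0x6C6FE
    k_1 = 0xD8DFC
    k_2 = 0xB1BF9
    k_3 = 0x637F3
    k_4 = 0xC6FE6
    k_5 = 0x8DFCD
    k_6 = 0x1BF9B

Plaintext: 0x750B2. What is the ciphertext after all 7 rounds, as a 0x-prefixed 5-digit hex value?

s_0 = plaintext = 0x750B2
s_1 = Round(s_0, k_0) = 0x1E1E8
s_2 = Round(s_1, k_1) = 0xE7397
s_3 = Round(s_2, k_2) = 0x3290D
s_4 = Round(s_3, k_3) = 0x8930B
s_5 = Round(s_4, k_4) = 0xB249E
s_6 = Round(s_5, k_5) = 0x2AA78
s_7 = Round(s_6, k_6) = 0x2E553

0x2E553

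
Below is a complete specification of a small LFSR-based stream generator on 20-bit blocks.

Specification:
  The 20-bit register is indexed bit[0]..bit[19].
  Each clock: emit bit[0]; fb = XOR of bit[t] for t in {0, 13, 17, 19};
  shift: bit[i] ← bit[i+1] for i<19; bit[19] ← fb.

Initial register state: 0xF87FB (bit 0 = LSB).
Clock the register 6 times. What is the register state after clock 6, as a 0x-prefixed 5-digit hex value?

reg_0 = 0xF87FB
clock 1: out=1, reg = 0xFC3FD
clock 2: out=1, reg = 0xFE1FE
clock 3: out=0, reg = 0xFF0FF
clock 4: out=1, reg = 0x7F87F
clock 5: out=1, reg = 0xBFC3F
clock 6: out=1, reg = 0x5FE1F

0x5FE1F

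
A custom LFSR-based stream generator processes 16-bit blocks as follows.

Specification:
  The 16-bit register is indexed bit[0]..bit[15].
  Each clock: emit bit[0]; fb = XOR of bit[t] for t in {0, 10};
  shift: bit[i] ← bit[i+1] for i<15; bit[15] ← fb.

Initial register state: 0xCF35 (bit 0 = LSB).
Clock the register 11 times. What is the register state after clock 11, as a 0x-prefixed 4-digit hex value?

0xD0D9

reg_0 = 0xCF35
clock 1: out=1, reg = 0x679A
clock 2: out=0, reg = 0xB3CD
clock 3: out=1, reg = 0xD9E6
clock 4: out=0, reg = 0x6CF3
clock 5: out=1, reg = 0x3679
clock 6: out=1, reg = 0x1B3C
clock 7: out=0, reg = 0x0D9E
clock 8: out=0, reg = 0x86CF
clock 9: out=1, reg = 0x4367
clock 10: out=1, reg = 0xA1B3
clock 11: out=1, reg = 0xD0D9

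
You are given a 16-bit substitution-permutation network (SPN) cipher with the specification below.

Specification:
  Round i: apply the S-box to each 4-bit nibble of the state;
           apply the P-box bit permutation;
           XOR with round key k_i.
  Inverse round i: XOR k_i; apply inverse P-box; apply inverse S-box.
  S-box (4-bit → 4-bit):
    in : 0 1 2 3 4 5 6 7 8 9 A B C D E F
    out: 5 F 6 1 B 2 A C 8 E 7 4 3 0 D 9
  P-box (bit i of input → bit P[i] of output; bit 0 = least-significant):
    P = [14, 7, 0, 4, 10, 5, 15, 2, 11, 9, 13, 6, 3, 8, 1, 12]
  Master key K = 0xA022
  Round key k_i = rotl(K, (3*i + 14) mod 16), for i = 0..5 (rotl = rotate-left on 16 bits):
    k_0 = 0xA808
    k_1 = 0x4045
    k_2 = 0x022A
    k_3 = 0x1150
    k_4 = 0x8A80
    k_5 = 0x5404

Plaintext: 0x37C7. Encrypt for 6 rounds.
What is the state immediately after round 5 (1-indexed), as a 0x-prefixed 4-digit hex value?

0x47AA

s_0 = plaintext = 0x37C7
s_1 = Round(s_0, k_0) = 0x8C71
s_2 = Round(s_1, k_1) = 0x9AD0
s_3 = Round(s_2, k_2) = 0x7929
s_4 = Round(s_3, k_3) = 0xA3A3
s_5 = Round(s_4, k_4) = 0x47AA
s_6 = Round(s_5, k_5) = 0xA1ED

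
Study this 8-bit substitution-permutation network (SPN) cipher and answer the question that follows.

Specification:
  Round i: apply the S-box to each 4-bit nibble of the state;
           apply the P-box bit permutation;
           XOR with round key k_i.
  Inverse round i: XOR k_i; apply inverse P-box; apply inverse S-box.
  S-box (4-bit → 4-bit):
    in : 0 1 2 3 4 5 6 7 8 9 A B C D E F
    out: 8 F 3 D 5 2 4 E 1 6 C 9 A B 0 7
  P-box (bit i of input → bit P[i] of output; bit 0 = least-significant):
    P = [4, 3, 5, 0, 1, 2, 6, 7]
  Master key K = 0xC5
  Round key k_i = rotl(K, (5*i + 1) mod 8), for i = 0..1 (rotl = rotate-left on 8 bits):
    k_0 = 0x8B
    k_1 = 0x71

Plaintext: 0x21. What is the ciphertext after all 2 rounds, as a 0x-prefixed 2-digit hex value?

s_0 = plaintext = 0x21
s_1 = Round(s_0, k_0) = 0xB4
s_2 = Round(s_1, k_1) = 0xC3

0xC3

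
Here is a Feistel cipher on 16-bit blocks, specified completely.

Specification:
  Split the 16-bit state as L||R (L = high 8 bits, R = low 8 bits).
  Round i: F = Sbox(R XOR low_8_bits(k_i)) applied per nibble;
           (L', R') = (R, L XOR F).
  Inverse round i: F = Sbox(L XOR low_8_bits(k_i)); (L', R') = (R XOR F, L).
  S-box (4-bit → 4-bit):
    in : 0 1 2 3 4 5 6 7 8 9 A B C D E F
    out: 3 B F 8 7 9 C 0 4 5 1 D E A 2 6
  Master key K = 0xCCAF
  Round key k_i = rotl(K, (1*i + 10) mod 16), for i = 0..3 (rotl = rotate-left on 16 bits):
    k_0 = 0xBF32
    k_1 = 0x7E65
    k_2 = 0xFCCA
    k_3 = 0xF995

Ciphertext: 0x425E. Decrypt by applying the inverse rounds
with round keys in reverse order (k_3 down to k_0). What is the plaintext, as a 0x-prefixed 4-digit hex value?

0x63ED

s_0 = ciphertext = 0x425E
s_1 = InvRound(s_0, k_3) = 0xFE42
s_2 = InvRound(s_1, k_2) = 0xC5FE
s_3 = InvRound(s_2, k_1) = 0xEDC5
s_4 = InvRound(s_3, k_0) = 0x63ED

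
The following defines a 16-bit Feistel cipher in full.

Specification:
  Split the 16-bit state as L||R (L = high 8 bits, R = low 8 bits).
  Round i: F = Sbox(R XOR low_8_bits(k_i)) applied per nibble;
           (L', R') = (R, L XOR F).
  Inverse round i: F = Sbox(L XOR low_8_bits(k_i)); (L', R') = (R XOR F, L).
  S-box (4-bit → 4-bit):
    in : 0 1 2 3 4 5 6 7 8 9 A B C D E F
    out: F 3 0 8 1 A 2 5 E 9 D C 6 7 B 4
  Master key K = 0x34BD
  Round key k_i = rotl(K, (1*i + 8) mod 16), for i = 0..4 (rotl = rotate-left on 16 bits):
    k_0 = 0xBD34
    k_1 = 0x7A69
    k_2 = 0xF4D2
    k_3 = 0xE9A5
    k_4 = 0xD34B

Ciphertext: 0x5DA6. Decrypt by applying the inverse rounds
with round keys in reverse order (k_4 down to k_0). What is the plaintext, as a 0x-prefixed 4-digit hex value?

0x5022

s_0 = ciphertext = 0x5DA6
s_1 = InvRound(s_0, k_4) = 0x945D
s_2 = InvRound(s_1, k_3) = 0xDE94
s_3 = InvRound(s_2, k_2) = 0x62DE
s_4 = InvRound(s_3, k_1) = 0x2262
s_5 = InvRound(s_4, k_0) = 0x5022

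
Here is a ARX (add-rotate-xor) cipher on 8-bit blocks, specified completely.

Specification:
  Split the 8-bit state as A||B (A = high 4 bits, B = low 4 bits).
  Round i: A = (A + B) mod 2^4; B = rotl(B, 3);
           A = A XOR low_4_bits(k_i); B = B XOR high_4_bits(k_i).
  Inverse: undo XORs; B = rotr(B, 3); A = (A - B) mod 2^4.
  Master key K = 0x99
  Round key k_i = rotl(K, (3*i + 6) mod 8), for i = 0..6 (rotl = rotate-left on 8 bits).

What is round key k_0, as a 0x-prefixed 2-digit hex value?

0x66

K = 0x99
k_0 = rotl(K, (3*0+6) mod 8) = rotl(K, 6) = 0x66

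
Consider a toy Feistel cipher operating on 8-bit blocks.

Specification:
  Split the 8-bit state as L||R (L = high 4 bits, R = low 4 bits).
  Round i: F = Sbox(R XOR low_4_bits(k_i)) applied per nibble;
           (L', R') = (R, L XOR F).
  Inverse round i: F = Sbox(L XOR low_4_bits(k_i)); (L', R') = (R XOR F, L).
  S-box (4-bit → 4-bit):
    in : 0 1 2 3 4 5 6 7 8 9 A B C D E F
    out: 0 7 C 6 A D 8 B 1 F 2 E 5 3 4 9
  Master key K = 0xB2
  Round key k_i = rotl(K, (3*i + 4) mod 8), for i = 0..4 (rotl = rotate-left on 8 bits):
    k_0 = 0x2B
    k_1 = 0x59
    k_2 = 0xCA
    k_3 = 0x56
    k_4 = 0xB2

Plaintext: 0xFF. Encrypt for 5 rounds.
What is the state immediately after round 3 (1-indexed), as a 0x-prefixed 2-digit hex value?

s_0 = plaintext = 0xFF
s_1 = Round(s_0, k_0) = 0xF5
s_2 = Round(s_1, k_1) = 0x5A
s_3 = Round(s_2, k_2) = 0xA5
s_4 = Round(s_3, k_3) = 0x5C
s_5 = Round(s_4, k_4) = 0xC1

0xA5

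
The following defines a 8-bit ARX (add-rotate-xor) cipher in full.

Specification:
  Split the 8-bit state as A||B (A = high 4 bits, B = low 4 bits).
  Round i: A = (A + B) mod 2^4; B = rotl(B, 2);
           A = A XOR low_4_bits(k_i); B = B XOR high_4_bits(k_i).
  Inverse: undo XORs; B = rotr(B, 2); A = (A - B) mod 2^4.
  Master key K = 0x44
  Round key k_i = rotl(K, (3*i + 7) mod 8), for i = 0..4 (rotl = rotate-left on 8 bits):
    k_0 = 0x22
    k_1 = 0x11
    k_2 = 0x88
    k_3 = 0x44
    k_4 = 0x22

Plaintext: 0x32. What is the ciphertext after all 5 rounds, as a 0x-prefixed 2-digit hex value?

s_0 = plaintext = 0x32
s_1 = Round(s_0, k_0) = 0x7A
s_2 = Round(s_1, k_1) = 0x0B
s_3 = Round(s_2, k_2) = 0x36
s_4 = Round(s_3, k_3) = 0xDD
s_5 = Round(s_4, k_4) = 0x85

0x85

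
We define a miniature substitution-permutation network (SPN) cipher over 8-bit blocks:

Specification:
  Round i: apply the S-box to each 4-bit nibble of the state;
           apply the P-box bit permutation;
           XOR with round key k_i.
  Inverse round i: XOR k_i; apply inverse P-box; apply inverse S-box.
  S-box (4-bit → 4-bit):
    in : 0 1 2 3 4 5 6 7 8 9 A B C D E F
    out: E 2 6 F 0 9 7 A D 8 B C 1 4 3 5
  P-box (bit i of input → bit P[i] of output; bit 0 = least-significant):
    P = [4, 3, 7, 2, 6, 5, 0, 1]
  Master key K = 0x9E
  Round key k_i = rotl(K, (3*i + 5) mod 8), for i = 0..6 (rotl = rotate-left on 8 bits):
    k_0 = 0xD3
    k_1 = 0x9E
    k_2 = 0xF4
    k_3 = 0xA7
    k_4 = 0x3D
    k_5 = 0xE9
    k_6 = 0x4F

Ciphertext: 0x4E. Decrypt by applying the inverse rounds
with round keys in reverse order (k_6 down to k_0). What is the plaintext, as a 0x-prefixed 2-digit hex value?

s_0 = ciphertext = 0x4E
s_1 = InvRound(s_0, k_6) = 0xD4
s_2 = InvRound(s_1, k_5) = 0x2A
s_3 = InvRound(s_2, k_4) = 0xB5
s_4 = InvRound(s_3, k_3) = 0x9C
s_5 = InvRound(s_4, k_2) = 0xE1
s_6 = InvRound(s_5, k_1) = 0x3A
s_7 = InvRound(s_6, k_0) = 0x62

0x62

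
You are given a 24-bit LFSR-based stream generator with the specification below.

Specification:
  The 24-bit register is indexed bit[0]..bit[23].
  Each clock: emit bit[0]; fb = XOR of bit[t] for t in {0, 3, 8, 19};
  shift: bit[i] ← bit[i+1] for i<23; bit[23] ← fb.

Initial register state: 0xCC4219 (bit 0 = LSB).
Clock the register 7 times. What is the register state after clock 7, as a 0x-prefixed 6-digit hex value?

0x439884

reg_0 = 0xCC4219
clock 1: out=1, reg = 0xE6210C
clock 2: out=0, reg = 0x731086
clock 3: out=0, reg = 0x398843
clock 4: out=1, reg = 0x1CC421
clock 5: out=1, reg = 0x0E6210
clock 6: out=0, reg = 0x873108
clock 7: out=0, reg = 0x439884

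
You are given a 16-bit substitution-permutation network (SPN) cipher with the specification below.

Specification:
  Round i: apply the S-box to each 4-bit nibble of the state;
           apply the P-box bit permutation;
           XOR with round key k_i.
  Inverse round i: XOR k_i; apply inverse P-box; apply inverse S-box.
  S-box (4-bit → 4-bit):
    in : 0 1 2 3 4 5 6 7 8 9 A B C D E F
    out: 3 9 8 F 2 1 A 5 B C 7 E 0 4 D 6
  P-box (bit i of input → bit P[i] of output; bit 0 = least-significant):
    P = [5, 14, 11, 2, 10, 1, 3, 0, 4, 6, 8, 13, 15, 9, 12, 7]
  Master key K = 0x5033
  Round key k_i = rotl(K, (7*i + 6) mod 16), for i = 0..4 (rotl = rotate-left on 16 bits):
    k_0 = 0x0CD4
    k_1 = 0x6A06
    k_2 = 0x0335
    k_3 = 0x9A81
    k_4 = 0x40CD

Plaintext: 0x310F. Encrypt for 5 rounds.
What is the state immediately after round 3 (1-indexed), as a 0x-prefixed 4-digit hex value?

s_0 = plaintext = 0x310F
s_1 = Round(s_0, k_0) = 0xF246
s_2 = Round(s_1, k_1) = 0x1800
s_3 = Round(s_2, k_2) = 0xE7C7
s_4 = Round(s_3, k_3) = 0x0331
s_5 = Round(s_4, k_4) = 0xE7B2

0xE7C7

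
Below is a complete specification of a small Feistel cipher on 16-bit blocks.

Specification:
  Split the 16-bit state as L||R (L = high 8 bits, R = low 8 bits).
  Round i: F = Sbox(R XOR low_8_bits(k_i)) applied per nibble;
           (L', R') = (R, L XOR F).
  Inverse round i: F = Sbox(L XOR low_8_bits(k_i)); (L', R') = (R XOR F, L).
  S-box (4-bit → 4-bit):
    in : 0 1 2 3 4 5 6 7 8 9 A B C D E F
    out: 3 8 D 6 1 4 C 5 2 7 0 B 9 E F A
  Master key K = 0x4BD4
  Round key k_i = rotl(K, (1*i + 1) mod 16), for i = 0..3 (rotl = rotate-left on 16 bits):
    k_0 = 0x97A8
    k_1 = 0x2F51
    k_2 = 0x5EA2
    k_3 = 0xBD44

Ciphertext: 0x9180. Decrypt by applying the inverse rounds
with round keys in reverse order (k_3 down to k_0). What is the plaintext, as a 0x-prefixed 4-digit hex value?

0x292D

s_0 = ciphertext = 0x9180
s_1 = InvRound(s_0, k_3) = 0x6491
s_2 = InvRound(s_1, k_2) = 0x0D64
s_3 = InvRound(s_2, k_1) = 0x2D0D
s_4 = InvRound(s_3, k_0) = 0x292D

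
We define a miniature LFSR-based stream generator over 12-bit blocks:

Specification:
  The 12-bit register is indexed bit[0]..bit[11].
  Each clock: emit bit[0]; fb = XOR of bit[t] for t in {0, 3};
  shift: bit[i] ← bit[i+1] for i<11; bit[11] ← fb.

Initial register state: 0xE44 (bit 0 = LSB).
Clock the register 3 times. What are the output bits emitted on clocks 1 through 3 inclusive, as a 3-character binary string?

001

reg_0 = 0xE44
clock 1: out=0, reg = 0x722
clock 2: out=0, reg = 0x391
clock 3: out=1, reg = 0x9C8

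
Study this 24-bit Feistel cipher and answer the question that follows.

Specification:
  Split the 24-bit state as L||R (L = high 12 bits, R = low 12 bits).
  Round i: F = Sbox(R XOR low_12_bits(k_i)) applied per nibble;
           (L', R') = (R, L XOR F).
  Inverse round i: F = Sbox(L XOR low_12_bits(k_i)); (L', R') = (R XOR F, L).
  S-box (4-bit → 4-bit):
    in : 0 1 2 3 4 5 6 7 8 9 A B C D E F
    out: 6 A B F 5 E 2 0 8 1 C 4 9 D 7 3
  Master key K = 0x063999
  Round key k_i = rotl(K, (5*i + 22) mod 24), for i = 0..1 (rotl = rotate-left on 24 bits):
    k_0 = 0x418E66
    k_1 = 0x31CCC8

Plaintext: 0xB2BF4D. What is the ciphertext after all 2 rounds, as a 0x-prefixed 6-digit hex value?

s_0 = plaintext = 0xB2BF4D
s_1 = Round(s_0, k_0) = 0xF4D19F
s_2 = Round(s_1, k_1) = 0x19F2AD

0x19F2AD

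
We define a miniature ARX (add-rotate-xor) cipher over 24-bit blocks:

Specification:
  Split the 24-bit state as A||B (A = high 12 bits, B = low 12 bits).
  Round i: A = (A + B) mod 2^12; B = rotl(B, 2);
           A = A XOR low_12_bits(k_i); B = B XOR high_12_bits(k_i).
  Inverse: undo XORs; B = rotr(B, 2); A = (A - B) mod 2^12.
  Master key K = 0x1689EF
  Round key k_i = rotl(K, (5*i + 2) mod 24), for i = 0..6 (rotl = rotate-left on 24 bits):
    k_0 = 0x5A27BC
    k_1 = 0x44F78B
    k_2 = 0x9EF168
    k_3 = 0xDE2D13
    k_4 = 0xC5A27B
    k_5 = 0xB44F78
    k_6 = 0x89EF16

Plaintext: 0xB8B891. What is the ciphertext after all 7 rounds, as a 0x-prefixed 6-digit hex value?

s_0 = plaintext = 0xB8B891
s_1 = Round(s_0, k_0) = 0x3A07E4
s_2 = Round(s_1, k_1) = 0xC0FBDE
s_3 = Round(s_2, k_2) = 0x685695
s_4 = Round(s_3, k_3) = 0x0097B7
s_5 = Round(s_4, k_4) = 0x5BB287
s_6 = Round(s_5, k_5) = 0x73A158
s_7 = Round(s_6, k_6) = 0x784DFE

0x784DFE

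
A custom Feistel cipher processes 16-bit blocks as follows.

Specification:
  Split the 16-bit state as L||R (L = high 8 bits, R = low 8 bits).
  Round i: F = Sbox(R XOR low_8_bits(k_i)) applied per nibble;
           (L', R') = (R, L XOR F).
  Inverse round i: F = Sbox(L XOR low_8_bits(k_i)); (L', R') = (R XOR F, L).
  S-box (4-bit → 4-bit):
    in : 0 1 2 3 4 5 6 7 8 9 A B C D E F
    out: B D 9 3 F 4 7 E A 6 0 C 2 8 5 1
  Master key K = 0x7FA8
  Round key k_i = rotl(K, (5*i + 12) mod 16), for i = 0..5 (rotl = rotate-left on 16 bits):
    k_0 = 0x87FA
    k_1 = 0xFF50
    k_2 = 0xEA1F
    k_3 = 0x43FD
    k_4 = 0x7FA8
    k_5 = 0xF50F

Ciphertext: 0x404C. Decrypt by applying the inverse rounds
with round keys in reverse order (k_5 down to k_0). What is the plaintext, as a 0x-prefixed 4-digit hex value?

s_0 = ciphertext = 0x404C
s_1 = InvRound(s_0, k_5) = 0xBD40
s_2 = InvRound(s_1, k_4) = 0x94BD
s_3 = InvRound(s_2, k_3) = 0xCB94
s_4 = InvRound(s_3, k_2) = 0x1BCB
s_5 = InvRound(s_4, k_1) = 0x371B
s_6 = InvRound(s_5, k_0) = 0x3337

0x3337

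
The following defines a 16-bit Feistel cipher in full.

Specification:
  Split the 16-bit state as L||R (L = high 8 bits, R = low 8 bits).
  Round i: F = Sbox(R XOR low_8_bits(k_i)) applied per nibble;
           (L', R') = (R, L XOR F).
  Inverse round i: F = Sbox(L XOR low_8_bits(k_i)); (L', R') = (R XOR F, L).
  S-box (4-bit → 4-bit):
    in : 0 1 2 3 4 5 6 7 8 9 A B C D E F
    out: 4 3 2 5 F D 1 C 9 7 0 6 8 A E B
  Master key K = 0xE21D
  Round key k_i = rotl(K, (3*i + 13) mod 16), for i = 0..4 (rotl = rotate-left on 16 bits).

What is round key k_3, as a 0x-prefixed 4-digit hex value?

0x8778

K = 0xE21D
k_0 = rotl(K, (3*0+13) mod 16) = rotl(K, 13) = 0xBC43
k_1 = rotl(K, (3*1+13) mod 16) = rotl(K, 0) = 0xE21D
k_2 = rotl(K, (3*2+13) mod 16) = rotl(K, 3) = 0x10EF
k_3 = rotl(K, (3*3+13) mod 16) = rotl(K, 6) = 0x8778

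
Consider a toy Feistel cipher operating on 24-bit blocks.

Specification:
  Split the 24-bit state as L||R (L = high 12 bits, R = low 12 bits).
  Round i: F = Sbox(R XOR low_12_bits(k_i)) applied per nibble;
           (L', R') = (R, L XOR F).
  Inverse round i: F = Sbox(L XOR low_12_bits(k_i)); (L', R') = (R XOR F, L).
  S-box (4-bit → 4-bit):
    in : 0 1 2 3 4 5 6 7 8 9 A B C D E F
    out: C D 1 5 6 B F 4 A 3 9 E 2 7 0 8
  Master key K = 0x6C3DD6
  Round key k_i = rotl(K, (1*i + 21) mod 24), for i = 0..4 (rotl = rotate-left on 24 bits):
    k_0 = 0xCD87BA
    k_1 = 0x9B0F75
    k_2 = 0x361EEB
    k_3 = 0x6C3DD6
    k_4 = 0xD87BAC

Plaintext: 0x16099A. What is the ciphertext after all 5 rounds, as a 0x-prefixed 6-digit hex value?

s_0 = plaintext = 0x16099A
s_1 = Round(s_0, k_0) = 0x99A17C
s_2 = Round(s_1, k_1) = 0x17C959
s_3 = Round(s_2, k_2) = 0x95959D
s_4 = Round(s_3, k_3) = 0x59D337
s_5 = Round(s_4, k_4) = 0x337FA3

0x337FA3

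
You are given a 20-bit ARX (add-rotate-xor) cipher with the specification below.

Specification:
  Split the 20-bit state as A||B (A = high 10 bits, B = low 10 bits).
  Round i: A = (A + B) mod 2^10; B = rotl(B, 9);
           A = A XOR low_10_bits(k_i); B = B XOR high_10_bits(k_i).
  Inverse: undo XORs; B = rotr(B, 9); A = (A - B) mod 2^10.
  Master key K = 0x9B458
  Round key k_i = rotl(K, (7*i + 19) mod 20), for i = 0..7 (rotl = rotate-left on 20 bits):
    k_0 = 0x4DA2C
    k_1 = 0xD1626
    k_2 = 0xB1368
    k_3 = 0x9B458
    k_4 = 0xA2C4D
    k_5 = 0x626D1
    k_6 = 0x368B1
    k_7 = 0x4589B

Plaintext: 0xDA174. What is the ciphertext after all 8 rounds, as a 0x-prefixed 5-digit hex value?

s_0 = plaintext = 0xDA174
s_1 = Round(s_0, k_0) = 0xBC18C
s_2 = Round(s_1, k_1) = 0x96B83
s_3 = Round(s_2, k_2) = 0xAD505
s_4 = Round(s_3, k_3) = 0xF88EF
s_5 = Round(s_4, k_4) = 0x270FC
s_6 = Round(s_5, k_5) = 0xD25F7
s_7 = Round(s_6, k_6) = 0x7C621
s_8 = Round(s_7, k_7) = 0x22606

0x22606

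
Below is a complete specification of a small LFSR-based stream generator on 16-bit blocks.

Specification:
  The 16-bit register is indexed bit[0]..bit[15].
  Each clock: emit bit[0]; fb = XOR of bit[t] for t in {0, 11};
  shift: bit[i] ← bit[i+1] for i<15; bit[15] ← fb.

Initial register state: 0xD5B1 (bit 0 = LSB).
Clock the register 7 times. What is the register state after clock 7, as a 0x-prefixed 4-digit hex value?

0x97AB

reg_0 = 0xD5B1
clock 1: out=1, reg = 0xEAD8
clock 2: out=0, reg = 0xF56C
clock 3: out=0, reg = 0x7AB6
clock 4: out=0, reg = 0xBD5B
clock 5: out=1, reg = 0x5EAD
clock 6: out=1, reg = 0x2F56
clock 7: out=0, reg = 0x97AB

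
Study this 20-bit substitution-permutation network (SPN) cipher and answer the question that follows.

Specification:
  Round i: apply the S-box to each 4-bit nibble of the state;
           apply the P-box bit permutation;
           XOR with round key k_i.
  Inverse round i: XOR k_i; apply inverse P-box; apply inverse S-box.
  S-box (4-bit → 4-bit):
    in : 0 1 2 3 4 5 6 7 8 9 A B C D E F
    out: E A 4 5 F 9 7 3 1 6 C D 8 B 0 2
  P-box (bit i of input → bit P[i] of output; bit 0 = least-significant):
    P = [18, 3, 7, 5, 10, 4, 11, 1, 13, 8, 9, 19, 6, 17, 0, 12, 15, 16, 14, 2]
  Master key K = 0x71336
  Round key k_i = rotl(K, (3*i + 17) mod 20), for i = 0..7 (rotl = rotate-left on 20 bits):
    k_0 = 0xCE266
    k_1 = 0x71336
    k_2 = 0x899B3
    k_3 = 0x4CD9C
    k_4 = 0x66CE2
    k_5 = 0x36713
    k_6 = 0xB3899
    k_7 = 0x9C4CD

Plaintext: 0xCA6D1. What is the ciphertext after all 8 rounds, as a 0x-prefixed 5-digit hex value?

s_0 = plaintext = 0xCA6D1
s_1 = Round(s_0, k_0) = 0xCD559
s_2 = Round(s_1, k_1) = 0xD27F8
s_3 = Round(s_2, k_2) = 0xD38A6
s_4 = Round(s_3, k_3) = 0x16553
s_5 = Round(s_4, k_4) = 0x94825
s_6 = Round(s_5, k_5) = 0x41F72
s_7 = Round(s_6, k_6) = 0x8ED0D
s_8 = Round(s_7, k_7) = 0x56DF7

0x56DF7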